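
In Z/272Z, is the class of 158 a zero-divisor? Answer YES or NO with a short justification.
YES

gcd(158, 272) = 2 > 1, so 158 is not a unit in Z/272Z. In Z/nZ every nonzero non-unit is a zero-divisor: explicitly, take b = 272/gcd = 136 ≠ 0 (mod 272); then 158·136 = 21488 = 79·272, i.e. 158·136 ≡ 0 (mod 272). So 158 is a zero-divisor.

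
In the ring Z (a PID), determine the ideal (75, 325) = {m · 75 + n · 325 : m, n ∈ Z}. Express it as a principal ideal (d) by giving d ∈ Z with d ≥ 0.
In the PID Z, (a, b) is generated by gcd(a, b). Compute gcd(325, 75) with the extended Euclidean algorithm, tracking rows (r, s, t) with s·325 + t·75 = r:
  row A: (325, 1, 0)   [1·325 + 0·75 = 325]
  row B: (75, 0, 1)   [0·325 + 1·75 = 75]
  325 = 4·75 + 25   → row C = row A − 4·row B = (25, 1, −4)   [check: 1·325 − 4·75 = 25]
  75 = 3·25 + 0   → remainder 0, stop. gcd = 25 (last nonzero row C).
So gcd(75, 325) = 25, with Bézout identity 1·325 − 4·75 = 25. Containment (⊇): the Bézout identity exhibits 25 as an element of (75, 325), giving (25) ⊆ (75, 325). Containment (⊆): since 25 | 75 and 25 | 325 (75 = 25·3, 325 = 25·13), every Z-linear combination of 75 and 325 is divisible by 25, so (75, 325) ⊆ (25). Therefore (75, 325) = (25), d = 25.

Final answer: (75, 325) = (25); d = 25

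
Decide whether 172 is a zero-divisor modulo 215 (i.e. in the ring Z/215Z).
gcd(172, 215) = 43 > 1, so 172 is not a unit in Z/215Z. In Z/nZ every nonzero non-unit is a zero-divisor: explicitly, take b = 215/gcd = 5 ≠ 0 (mod 215); then 172·5 = 860 = 4·215, i.e. 172·5 ≡ 0 (mod 215). So 172 is a zero-divisor.

Final answer: YES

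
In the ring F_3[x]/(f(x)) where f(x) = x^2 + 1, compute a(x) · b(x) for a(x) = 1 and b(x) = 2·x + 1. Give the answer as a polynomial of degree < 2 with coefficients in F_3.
Multiply as integer polynomials: a · b = 2·x + 1. Reducing coefficients mod 3: a · b ≡ 2·x + 1. This already has degree < 2, so no reduction by f is needed. Hence a · b ≡ 2·x + 1 in F_3[x]/(f).

Final answer: a · b ≡ 2·x + 1 (mod f(x))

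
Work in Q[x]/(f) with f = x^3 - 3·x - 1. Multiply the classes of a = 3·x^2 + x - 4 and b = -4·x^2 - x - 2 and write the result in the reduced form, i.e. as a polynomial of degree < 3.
First multiply in Q[x] without reducing: a · b = -12·x^4 - 7·x^3 + 9·x^2 + 2·x + 8. Now divide by f(x) = x^3 - 3·x - 1, eliminating the leading term at each step:
  leading term -12·x^4: subtract (-12·x)·f(x) = -12·x^4 + 36·x^2 + 12·x, leaving -7·x^3 - 27·x^2 - 10·x + 8
  leading term -7·x^3: subtract (-7)·f(x) = -7·x^3 + 21·x + 7, leaving -27·x^2 - 31·x + 1
The degree is now < 3, so this is the remainder. Hence a · b ≡ -27·x^2 - 31·x + 1 in Q[x]/(f).

Final answer: a · b ≡ -27·x^2 - 31·x + 1 (mod f(x))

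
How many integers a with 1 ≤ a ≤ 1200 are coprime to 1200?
The number of a ∈ {1, ..., 1200} with gcd(a, 1200) = 1 is by definition Euler's totient φ(1200). φ is multiplicative, with φ(p^e) = p^e − p^(e−1). Factorise 1200 = 2^4 · 3 · 5^2. Then
  φ(1200) = (2^4 − 2^3) · (3 − 1) · (5^2 − 5^1) = 8 · 2 · 20 = 320.
So there are 320 such integers.

Final answer: 320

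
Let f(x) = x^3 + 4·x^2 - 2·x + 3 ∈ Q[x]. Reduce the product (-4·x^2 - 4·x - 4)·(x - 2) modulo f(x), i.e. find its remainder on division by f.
a · b ≡ 20·x^2 - 4·x + 20 (mod f(x))

First multiply in Q[x] without reducing: a · b = -4·x^3 + 4·x^2 + 4·x + 8. Now divide by f(x) = x^3 + 4·x^2 - 2·x + 3, eliminating the leading term at each step:
  leading term -4·x^3: subtract (-4)·f(x) = -4·x^3 - 16·x^2 + 8·x - 12, leaving 20·x^2 - 4·x + 20
The degree is now < 3, so this is the remainder. Hence a · b ≡ 20·x^2 - 4·x + 20 in Q[x]/(f).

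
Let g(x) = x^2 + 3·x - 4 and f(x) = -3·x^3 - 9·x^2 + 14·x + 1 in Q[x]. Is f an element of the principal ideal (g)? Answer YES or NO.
In Q[x] the ideal (g) consists of all multiples of g, so f ∈ (g) iff g | f, i.e. iff the remainder of f on division by g is 0. Divide f by g (g is monic, so eliminate the leading term of the running remainder at each step):
  leading term -3·x^3: subtract (-3·x)·g(x) = -3·x^3 - 9·x^2 + 12·x, leaving 2·x + 1
The remainder r(x) = 2·x + 1 ≠ 0 (and deg r < deg g), so g ∤ f, i.e. f ∉ (g).

Final answer: NO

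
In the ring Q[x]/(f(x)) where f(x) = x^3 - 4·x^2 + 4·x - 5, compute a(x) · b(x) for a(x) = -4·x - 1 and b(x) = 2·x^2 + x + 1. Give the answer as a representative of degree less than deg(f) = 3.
a · b ≡ -38·x^2 + 27·x - 41 (mod f(x))

First multiply in Q[x] without reducing: a · b = -8·x^3 - 6·x^2 - 5·x - 1. Now divide by f(x) = x^3 - 4·x^2 + 4·x - 5, eliminating the leading term at each step:
  leading term -8·x^3: subtract (-8)·f(x) = -8·x^3 + 32·x^2 - 32·x + 40, leaving -38·x^2 + 27·x - 41
The degree is now < 3, so this is the remainder. Hence a · b ≡ -38·x^2 + 27·x - 41 in Q[x]/(f).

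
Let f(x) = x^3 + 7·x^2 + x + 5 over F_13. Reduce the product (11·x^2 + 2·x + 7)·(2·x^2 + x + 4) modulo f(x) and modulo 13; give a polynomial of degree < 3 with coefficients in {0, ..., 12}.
Multiply as integer polynomials: a · b = 22·x^4 + 15·x^3 + 60·x^2 + 15·x + 28. Reducing coefficients mod 13: a · b ≡ 9·x^4 + 2·x^3 + 8·x^2 + 2·x + 2. Now divide by f(x) = x^3 + 7·x^2 + x + 5 in F_13[x], eliminating the leading term at each step:
  leading term 9·x^4: subtract (9·x)·f(x) = 9·x^4 + 11·x^3 + 9·x^2 + 6·x, leaving 4·x^3 + 12·x^2 + 9·x + 2 (coefficients mod 13)
  leading term 4·x^3: subtract (4)·f(x) = 4·x^3 + 2·x^2 + 4·x + 7, leaving 10·x^2 + 5·x + 8 (coefficients mod 13)
The degree is now < 3, so this is the remainder. Hence a · b ≡ 10·x^2 + 5·x + 8 in F_13[x]/(f).

Final answer: a · b ≡ 10·x^2 + 5·x + 8 (mod f(x))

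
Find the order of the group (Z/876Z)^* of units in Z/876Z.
|(Z/876Z)^*| = 288

(Z/876Z)^* consists of the classes a with gcd(a, 876) = 1, so its order is φ(876). φ is multiplicative, with φ(p^e) = p^e − p^(e−1). Factorise 876 = 2^2 · 3 · 73. Then
  φ(876) = (2^2 − 2^1) · (3 − 1) · (73 − 1) = 2 · 2 · 72 = 288.
Thus |(Z/876Z)^*| = 288.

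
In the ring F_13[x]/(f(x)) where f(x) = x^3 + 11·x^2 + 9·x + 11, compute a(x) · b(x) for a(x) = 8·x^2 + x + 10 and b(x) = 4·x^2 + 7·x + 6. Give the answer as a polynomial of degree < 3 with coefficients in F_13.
Multiply as integer polynomials: a · b = 32·x^4 + 60·x^3 + 95·x^2 + 76·x + 60. Reducing coefficients mod 13: a · b ≡ 6·x^4 + 8·x^3 + 4·x^2 + 11·x + 8. Now divide by f(x) = x^3 + 11·x^2 + 9·x + 11 in F_13[x], eliminating the leading term at each step:
  leading term 6·x^4: subtract (6·x)·f(x) = 6·x^4 + x^3 + 2·x^2 + x, leaving 7·x^3 + 2·x^2 + 10·x + 8 (coefficients mod 13)
  leading term 7·x^3: subtract (7)·f(x) = 7·x^3 + 12·x^2 + 11·x + 12, leaving 3·x^2 + 12·x + 9 (coefficients mod 13)
The degree is now < 3, so this is the remainder. Hence a · b ≡ 3·x^2 + 12·x + 9 in F_13[x]/(f).

Final answer: a · b ≡ 3·x^2 + 12·x + 9 (mod f(x))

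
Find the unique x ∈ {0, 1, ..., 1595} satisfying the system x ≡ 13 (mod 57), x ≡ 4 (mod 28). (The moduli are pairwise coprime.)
x ≡ 1096 (mod 1596); the representative in [0, 1596) is 1096

The moduli 57, 28 are pairwise coprime, so by the CRT there is a unique solution mod 57·28 = 1596.
Solve by successive substitution. Start with x ≡ 13 (mod 57).
  Combine with x ≡ 4 (mod 28): write x = 13 + 57·t and require 13 + 57·t ≡ 4 (mod 28), i.e. 57·t ≡ 4 − 13 ≡ 19 (mod 28). Since 57^(−1) ≡ 1 (mod 28) (57 ≡ 1 (mod 28)), t ≡ 1·19 ≡ 19 (mod 28). So x ≡ 13 + 57·19 = 1096 (mod 1596).
Unique solution in [0, 1596): x = 1096.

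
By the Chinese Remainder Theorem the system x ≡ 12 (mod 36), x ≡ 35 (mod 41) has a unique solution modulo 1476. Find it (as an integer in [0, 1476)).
x ≡ 732 (mod 1476); the representative in [0, 1476) is 732

The moduli 36, 41 are pairwise coprime, so by the CRT there is a unique solution mod 36·41 = 1476.
Solve by successive substitution. Start with x ≡ 12 (mod 36).
  Combine with x ≡ 35 (mod 41): write x = 12 + 36·t and require 12 + 36·t ≡ 35 (mod 41), i.e. 36·t ≡ 35 − 12 ≡ 23 (mod 41). Since 36^(−1) ≡ 8 (mod 41), t ≡ 8·23 ≡ 20 (mod 41). So x ≡ 12 + 36·20 = 732 (mod 1476).
Unique solution in [0, 1476): x = 732.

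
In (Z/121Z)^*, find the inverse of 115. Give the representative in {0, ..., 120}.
115^(−1) ≡ 20 (mod 121)

Apply the extended Euclidean algorithm to (121, 115), tracking rows (r, s, t) with s·121 + t·115 = r. Each division r_prev = q·r_cur + r_new produces the new row as (previous row) − q·(current row):
  row A: (121, 1, 0)   [1·121 + 0·115 = 121]
  row B: (115, 0, 1)   [0·121 + 1·115 = 115]
  121 = 1·115 + 6   → row C = row A − 1·row B = (6, 1, −1)   [check: 1·121 − 1·115 = 6]
  115 = 19·6 + 1   → row D = row B − 19·row C = (1, −19, 20)   [check: −19·121 + 20·115 = 1]
  6 = 6·1 + 0   → remainder 0, stop. gcd = 1 (last nonzero row D).
The gcd is 1, so 115 is invertible mod 121. The last nonzero row gives −19·121 + 20·115 = 1, so t = 20. So 115^(−1) ≡ 20 (mod 121). Verify: 115 · 20 = 2300 ≡ 1 (mod 121). ✓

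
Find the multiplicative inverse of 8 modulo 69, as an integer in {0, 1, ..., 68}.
Apply the extended Euclidean algorithm to (69, 8), tracking rows (r, s, t) with s·69 + t·8 = r. Each division r_prev = q·r_cur + r_new produces the new row as (previous row) − q·(current row):
  row A: (69, 1, 0)   [1·69 + 0·8 = 69]
  row B: (8, 0, 1)   [0·69 + 1·8 = 8]
  69 = 8·8 + 5   → row C = row A − 8·row B = (5, 1, −8)   [check: 1·69 − 8·8 = 5]
  8 = 1·5 + 3   → row D = row B − 1·row C = (3, −1, 9)   [check: −1·69 + 9·8 = 3]
  5 = 1·3 + 2   → row E = row C − 1·row D = (2, 2, −17)   [check: 2·69 − 17·8 = 2]
  3 = 1·2 + 1   → row F = row D − 1·row E = (1, −3, 26)   [check: −3·69 + 26·8 = 1]
  2 = 2·1 + 0   → remainder 0, stop. gcd = 1 (last nonzero row F).
The gcd is 1, so 8 is invertible mod 69. The last nonzero row gives −3·69 + 26·8 = 1, so t = 26. So 8^(−1) ≡ 26 (mod 69). Verify: 8 · 26 = 208 ≡ 1 (mod 69). ✓

Final answer: 8^(−1) ≡ 26 (mod 69)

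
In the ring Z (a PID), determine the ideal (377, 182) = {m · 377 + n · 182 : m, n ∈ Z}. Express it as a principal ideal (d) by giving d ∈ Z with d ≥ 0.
In the PID Z, (a, b) is generated by gcd(a, b). Compute gcd(377, 182) with the extended Euclidean algorithm, tracking rows (r, s, t) with s·377 + t·182 = r:
  row A: (377, 1, 0)   [1·377 + 0·182 = 377]
  row B: (182, 0, 1)   [0·377 + 1·182 = 182]
  377 = 2·182 + 13   → row C = row A − 2·row B = (13, 1, −2)   [check: 1·377 − 2·182 = 13]
  182 = 14·13 + 0   → remainder 0, stop. gcd = 13 (last nonzero row C).
So gcd(377, 182) = 13, with Bézout identity 1·377 − 2·182 = 13. Containment (⊇): the Bézout identity exhibits 13 as an element of (377, 182), giving (13) ⊆ (377, 182). Containment (⊆): since 13 | 377 and 13 | 182 (377 = 13·29, 182 = 13·14), every Z-linear combination of 377 and 182 is divisible by 13, so (377, 182) ⊆ (13). Therefore (377, 182) = (13), d = 13.

Final answer: (377, 182) = (13); d = 13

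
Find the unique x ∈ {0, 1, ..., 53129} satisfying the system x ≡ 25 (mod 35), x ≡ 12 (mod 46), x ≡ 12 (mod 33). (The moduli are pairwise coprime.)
The moduli 35, 46, 33 are pairwise coprime, so by the CRT there is a unique solution mod 35·46·33 = 53130.
Solve by successive substitution. Start with x ≡ 25 (mod 35).
  Combine with x ≡ 12 (mod 46): write x = 25 + 35·t and require 25 + 35·t ≡ 12 (mod 46), i.e. 35·t ≡ 12 − 25 ≡ 33 (mod 46). Since 35^(−1) ≡ 25 (mod 46), t ≡ 25·33 ≡ 43 (mod 46). So x ≡ 25 + 35·43 = 1530 (mod 1610).
  Combine with x ≡ 12 (mod 33): write x = 1530 + 1610·t and require 1530 + 1610·t ≡ 12 (mod 33), i.e. 1610·t ≡ 12 − 1530 ≡ 0 (mod 33). Since 1610^(−1) ≡ 14 (mod 33) (1610 ≡ 26 (mod 33)), t ≡ 14·0 ≡ 0 (mod 33). So x ≡ 1530 + 1610·0 = 1530 (mod 53130).
Unique solution in [0, 53130): x = 1530.

Final answer: x ≡ 1530 (mod 53130); the representative in [0, 53130) is 1530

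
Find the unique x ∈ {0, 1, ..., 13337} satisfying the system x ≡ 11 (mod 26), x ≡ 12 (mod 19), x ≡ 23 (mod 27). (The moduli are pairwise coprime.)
The moduli 26, 19, 27 are pairwise coprime, so by the CRT there is a unique solution mod 26·19·27 = 13338.
Solve by successive substitution. Start with x ≡ 11 (mod 26).
  Combine with x ≡ 12 (mod 19): write x = 11 + 26·t and require 11 + 26·t ≡ 12 (mod 19), i.e. 26·t ≡ 12 − 11 ≡ 1 (mod 19). Since 26^(−1) ≡ 11 (mod 19) (26 ≡ 7 (mod 19)), t ≡ 11·1 ≡ 11 (mod 19). So x ≡ 11 + 26·11 = 297 (mod 494).
  Combine with x ≡ 23 (mod 27): write x = 297 + 494·t and require 297 + 494·t ≡ 23 (mod 27), i.e. 494·t ≡ 23 − 297 ≡ 23 (mod 27). Since 494^(−1) ≡ 17 (mod 27) (494 ≡ 8 (mod 27)), t ≡ 17·23 ≡ 13 (mod 27). So x ≡ 297 + 494·13 = 6719 (mod 13338).
Unique solution in [0, 13338): x = 6719.

Final answer: x ≡ 6719 (mod 13338); the representative in [0, 13338) is 6719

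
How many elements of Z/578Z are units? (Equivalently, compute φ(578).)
An element a ∈ Z/578Z is a unit iff gcd(a, 578) = 1, so the number of units is φ(578). φ is multiplicative, with φ(p^e) = p^e − p^(e−1). Factorise 578 = 2 · 17^2. Then
  φ(578) = (2 − 1) · (17^2 − 17^1) = 1 · 272 = 272.

Final answer: Z/578Z has φ(578) = 272 units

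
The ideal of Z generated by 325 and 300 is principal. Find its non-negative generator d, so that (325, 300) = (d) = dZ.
(325, 300) = (25); d = 25

In the PID Z, (a, b) is generated by gcd(a, b). Compute gcd(325, 300) with the extended Euclidean algorithm, tracking rows (r, s, t) with s·325 + t·300 = r:
  row A: (325, 1, 0)   [1·325 + 0·300 = 325]
  row B: (300, 0, 1)   [0·325 + 1·300 = 300]
  325 = 1·300 + 25   → row C = row A − 1·row B = (25, 1, −1)   [check: 1·325 − 1·300 = 25]
  300 = 12·25 + 0   → remainder 0, stop. gcd = 25 (last nonzero row C).
So gcd(325, 300) = 25, with Bézout identity 1·325 − 1·300 = 25. Containment (⊇): the Bézout identity exhibits 25 as an element of (325, 300), giving (25) ⊆ (325, 300). Containment (⊆): since 25 | 325 and 25 | 300 (325 = 25·13, 300 = 25·12), every Z-linear combination of 325 and 300 is divisible by 25, so (325, 300) ⊆ (25). Therefore (325, 300) = (25), d = 25.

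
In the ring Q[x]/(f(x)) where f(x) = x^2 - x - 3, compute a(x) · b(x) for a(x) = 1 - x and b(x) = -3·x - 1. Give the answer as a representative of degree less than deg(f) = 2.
First multiply in Q[x] without reducing: a · b = 3·x^2 - 2·x - 1. Now divide by f(x) = x^2 - x - 3, eliminating the leading term at each step:
  leading term 3·x^2: subtract (3)·f(x) = 3·x^2 - 3·x - 9, leaving x + 8
The degree is now < 2, so this is the remainder. Hence a · b ≡ x + 8 in Q[x]/(f).

Final answer: a · b ≡ x + 8 (mod f(x))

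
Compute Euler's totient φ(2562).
φ is multiplicative, with φ(p^e) = p^e − p^(e−1). Factorise 2562 = 2 · 3 · 7 · 61. Then
  φ(2562) = (2 − 1) · (3 − 1) · (7 − 1) · (61 − 1) = 1 · 2 · 6 · 60 = 720.

Final answer: φ(2562) = 720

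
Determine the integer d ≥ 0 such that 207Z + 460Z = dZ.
In the PID Z, (a, b) is generated by gcd(a, b). Compute gcd(460, 207) with the extended Euclidean algorithm, tracking rows (r, s, t) with s·460 + t·207 = r:
  row A: (460, 1, 0)   [1·460 + 0·207 = 460]
  row B: (207, 0, 1)   [0·460 + 1·207 = 207]
  460 = 2·207 + 46   → row C = row A − 2·row B = (46, 1, −2)   [check: 1·460 − 2·207 = 46]
  207 = 4·46 + 23   → row D = row B − 4·row C = (23, −4, 9)   [check: −4·460 + 9·207 = 23]
  46 = 2·23 + 0   → remainder 0, stop. gcd = 23 (last nonzero row D).
So gcd(207, 460) = 23, with Bézout identity −4·460 + 9·207 = 23. Containment (⊇): the Bézout identity exhibits 23 as an element of (207, 460), giving (23) ⊆ (207, 460). Containment (⊆): since 23 | 207 and 23 | 460 (207 = 23·9, 460 = 23·20), every Z-linear combination of 207 and 460 is divisible by 23, so (207, 460) ⊆ (23). Therefore (207, 460) = (23), d = 23.

Final answer: (207, 460) = (23); d = 23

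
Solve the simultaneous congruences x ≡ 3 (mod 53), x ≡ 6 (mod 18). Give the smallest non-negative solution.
x ≡ 798 (mod 954); the representative in [0, 954) is 798

The moduli 53, 18 are pairwise coprime, so by the CRT there is a unique solution mod 53·18 = 954.
Solve by successive substitution. Start with x ≡ 3 (mod 53).
  Combine with x ≡ 6 (mod 18): write x = 3 + 53·t and require 3 + 53·t ≡ 6 (mod 18), i.e. 53·t ≡ 6 − 3 ≡ 3 (mod 18). Since 53^(−1) ≡ 17 (mod 18) (53 ≡ 17 (mod 18)), t ≡ 17·3 ≡ 15 (mod 18). So x ≡ 3 + 53·15 = 798 (mod 954).
Unique solution in [0, 954): x = 798.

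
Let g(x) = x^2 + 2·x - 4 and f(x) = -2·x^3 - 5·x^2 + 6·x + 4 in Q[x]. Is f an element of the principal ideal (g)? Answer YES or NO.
YES

In Q[x] the ideal (g) consists of all multiples of g, so f ∈ (g) iff g | f, i.e. iff the remainder of f on division by g is 0. Divide f by g (g is monic, so eliminate the leading term of the running remainder at each step):
  leading term -2·x^3: subtract (-2·x)·g(x) = -2·x^3 - 4·x^2 + 8·x, leaving -x^2 - 2·x + 4
  leading term -x^2: subtract (-1)·g(x) = -x^2 - 2·x + 4, leaving 0
The remainder is 0, so f(x) = g(x) · h(x) with h(x) = -2·x - 1. Hence g | f, i.e. f ∈ (g).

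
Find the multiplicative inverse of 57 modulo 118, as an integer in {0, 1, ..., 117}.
57^(−1) ≡ 29 (mod 118)

Apply the extended Euclidean algorithm to (118, 57), tracking rows (r, s, t) with s·118 + t·57 = r. Each division r_prev = q·r_cur + r_new produces the new row as (previous row) − q·(current row):
  row A: (118, 1, 0)   [1·118 + 0·57 = 118]
  row B: (57, 0, 1)   [0·118 + 1·57 = 57]
  118 = 2·57 + 4   → row C = row A − 2·row B = (4, 1, −2)   [check: 1·118 − 2·57 = 4]
  57 = 14·4 + 1   → row D = row B − 14·row C = (1, −14, 29)   [check: −14·118 + 29·57 = 1]
  4 = 4·1 + 0   → remainder 0, stop. gcd = 1 (last nonzero row D).
The gcd is 1, so 57 is invertible mod 118. The last nonzero row gives −14·118 + 29·57 = 1, so t = 29. So 57^(−1) ≡ 29 (mod 118). Verify: 57 · 29 = 1653 ≡ 1 (mod 118). ✓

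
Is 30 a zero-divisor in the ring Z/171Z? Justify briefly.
gcd(30, 171) = 3 > 1, so 30 is not a unit in Z/171Z. In Z/nZ every nonzero non-unit is a zero-divisor: explicitly, take b = 171/gcd = 57 ≠ 0 (mod 171); then 30·57 = 1710 = 10·171, i.e. 30·57 ≡ 0 (mod 171). So 30 is a zero-divisor.

Final answer: YES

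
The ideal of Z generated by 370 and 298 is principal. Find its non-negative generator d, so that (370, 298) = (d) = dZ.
(370, 298) = (2); d = 2

In the PID Z, (a, b) is generated by gcd(a, b). Compute gcd(370, 298) with the extended Euclidean algorithm, tracking rows (r, s, t) with s·370 + t·298 = r:
  row A: (370, 1, 0)   [1·370 + 0·298 = 370]
  row B: (298, 0, 1)   [0·370 + 1·298 = 298]
  370 = 1·298 + 72   → row C = row A − 1·row B = (72, 1, −1)   [check: 1·370 − 1·298 = 72]
  298 = 4·72 + 10   → row D = row B − 4·row C = (10, −4, 5)   [check: −4·370 + 5·298 = 10]
  72 = 7·10 + 2   → row E = row C − 7·row D = (2, 29, −36)   [check: 29·370 − 36·298 = 2]
  10 = 5·2 + 0   → remainder 0, stop. gcd = 2 (last nonzero row E).
So gcd(370, 298) = 2, with Bézout identity 29·370 − 36·298 = 2. Containment (⊇): the Bézout identity exhibits 2 as an element of (370, 298), giving (2) ⊆ (370, 298). Containment (⊆): since 2 | 370 and 2 | 298 (370 = 2·185, 298 = 2·149), every Z-linear combination of 370 and 298 is divisible by 2, so (370, 298) ⊆ (2). Therefore (370, 298) = (2), d = 2.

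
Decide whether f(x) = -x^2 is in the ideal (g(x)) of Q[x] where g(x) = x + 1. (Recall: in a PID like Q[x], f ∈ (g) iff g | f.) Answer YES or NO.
NO

In Q[x] the ideal (g) consists of all multiples of g, so f ∈ (g) iff g | f, i.e. iff the remainder of f on division by g is 0. Divide f by g (g is monic, so eliminate the leading term of the running remainder at each step):
  leading term -x^2: subtract (-x)·g(x) = -x^2 - x, leaving x
  leading term x: subtract (1)·g(x) = x + 1, leaving -1
The remainder r(x) = -1 ≠ 0 (and deg r < deg g), so g ∤ f, i.e. f ∉ (g).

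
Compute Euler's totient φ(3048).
φ(3048) = 1008

φ is multiplicative, with φ(p^e) = p^e − p^(e−1). Factorise 3048 = 2^3 · 3 · 127. Then
  φ(3048) = (2^3 − 2^2) · (3 − 1) · (127 − 1) = 4 · 2 · 126 = 1008.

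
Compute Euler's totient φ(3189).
φ is multiplicative, with φ(p^e) = p^e − p^(e−1). Factorise 3189 = 3 · 1063. Then
  φ(3189) = (3 − 1) · (1063 − 1) = 2 · 1062 = 2124.

Final answer: φ(3189) = 2124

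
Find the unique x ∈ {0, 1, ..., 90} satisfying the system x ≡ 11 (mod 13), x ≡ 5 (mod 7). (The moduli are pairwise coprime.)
The moduli 13, 7 are pairwise coprime, so by the CRT there is a unique solution mod 13·7 = 91.
Solve by successive substitution. Start with x ≡ 11 (mod 13).
  Combine with x ≡ 5 (mod 7): write x = 11 + 13·t and require 11 + 13·t ≡ 5 (mod 7), i.e. 13·t ≡ 5 − 11 ≡ 1 (mod 7). Since 13^(−1) ≡ 6 (mod 7) (13 ≡ 6 (mod 7)), t ≡ 6·1 ≡ 6 (mod 7). So x ≡ 11 + 13·6 = 89 (mod 91).
Unique solution in [0, 91): x = 89.

Final answer: x ≡ 89 (mod 91); the representative in [0, 91) is 89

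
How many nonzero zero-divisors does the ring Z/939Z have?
Z/939Z has 314 nonzero zero-divisors

In Z/939Z each nonzero element is either a unit (gcd with 939 is 1) or a zero-divisor (gcd > 1). The number of units is φ(939): factorise 939 = 3 · 313, so φ(939) = (3 − 1) · (313 − 1) = 2 · 312 = 624. The nonzero elements number 939 − 1 = 938. Hence the nonzero zero-divisors number 938 − 624 = 314.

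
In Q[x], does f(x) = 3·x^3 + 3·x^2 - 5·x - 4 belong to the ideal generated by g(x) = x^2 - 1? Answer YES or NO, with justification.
In Q[x] the ideal (g) consists of all multiples of g, so f ∈ (g) iff g | f, i.e. iff the remainder of f on division by g is 0. Divide f by g (g is monic, so eliminate the leading term of the running remainder at each step):
  leading term 3·x^3: subtract (3·x)·g(x) = 3·x^3 - 3·x, leaving 3·x^2 - 2·x - 4
  leading term 3·x^2: subtract (3)·g(x) = 3·x^2 - 3, leaving -2·x - 1
The remainder r(x) = -2·x - 1 ≠ 0 (and deg r < deg g), so g ∤ f, i.e. f ∉ (g).

Final answer: NO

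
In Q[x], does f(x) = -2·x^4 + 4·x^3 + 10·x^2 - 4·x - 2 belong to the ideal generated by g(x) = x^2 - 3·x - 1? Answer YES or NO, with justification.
In Q[x] the ideal (g) consists of all multiples of g, so f ∈ (g) iff g | f, i.e. iff the remainder of f on division by g is 0. Divide f by g (g is monic, so eliminate the leading term of the running remainder at each step):
  leading term -2·x^4: subtract (-2·x^2)·g(x) = -2·x^4 + 6·x^3 + 2·x^2, leaving -2·x^3 + 8·x^2 - 4·x - 2
  leading term -2·x^3: subtract (-2·x)·g(x) = -2·x^3 + 6·x^2 + 2·x, leaving 2·x^2 - 6·x - 2
  leading term 2·x^2: subtract (2)·g(x) = 2·x^2 - 6·x - 2, leaving 0
The remainder is 0, so f(x) = g(x) · h(x) with h(x) = -2·x^2 - 2·x + 2. Hence g | f, i.e. f ∈ (g).

Final answer: YES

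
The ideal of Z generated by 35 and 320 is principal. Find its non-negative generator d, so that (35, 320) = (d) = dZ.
(35, 320) = (5); d = 5

In the PID Z, (a, b) is generated by gcd(a, b). Compute gcd(320, 35) with the extended Euclidean algorithm, tracking rows (r, s, t) with s·320 + t·35 = r:
  row A: (320, 1, 0)   [1·320 + 0·35 = 320]
  row B: (35, 0, 1)   [0·320 + 1·35 = 35]
  320 = 9·35 + 5   → row C = row A − 9·row B = (5, 1, −9)   [check: 1·320 − 9·35 = 5]
  35 = 7·5 + 0   → remainder 0, stop. gcd = 5 (last nonzero row C).
So gcd(35, 320) = 5, with Bézout identity 1·320 − 9·35 = 5. Containment (⊇): the Bézout identity exhibits 5 as an element of (35, 320), giving (5) ⊆ (35, 320). Containment (⊆): since 5 | 35 and 5 | 320 (35 = 5·7, 320 = 5·64), every Z-linear combination of 35 and 320 is divisible by 5, so (35, 320) ⊆ (5). Therefore (35, 320) = (5), d = 5.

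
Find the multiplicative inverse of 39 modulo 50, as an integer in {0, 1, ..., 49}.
39^(−1) ≡ 9 (mod 50)

Apply the extended Euclidean algorithm to (50, 39), tracking rows (r, s, t) with s·50 + t·39 = r. Each division r_prev = q·r_cur + r_new produces the new row as (previous row) − q·(current row):
  row A: (50, 1, 0)   [1·50 + 0·39 = 50]
  row B: (39, 0, 1)   [0·50 + 1·39 = 39]
  50 = 1·39 + 11   → row C = row A − 1·row B = (11, 1, −1)   [check: 1·50 − 1·39 = 11]
  39 = 3·11 + 6   → row D = row B − 3·row C = (6, −3, 4)   [check: −3·50 + 4·39 = 6]
  11 = 1·6 + 5   → row E = row C − 1·row D = (5, 4, −5)   [check: 4·50 − 5·39 = 5]
  6 = 1·5 + 1   → row F = row D − 1·row E = (1, −7, 9)   [check: −7·50 + 9·39 = 1]
  5 = 5·1 + 0   → remainder 0, stop. gcd = 1 (last nonzero row F).
The gcd is 1, so 39 is invertible mod 50. The last nonzero row gives −7·50 + 9·39 = 1, so t = 9. So 39^(−1) ≡ 9 (mod 50). Verify: 39 · 9 = 351 ≡ 1 (mod 50). ✓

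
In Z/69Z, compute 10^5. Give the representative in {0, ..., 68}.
Use repeated squaring. Binary(5) = 101. Walk through the bits of the exponent 5 left-to-right: at each bit after the leading one, square the running value, then multiply by 10 if the bit is 1 (always reducing mod 69):
  bit 1 = 1 (leading): start with 10.
  bit 2 = 0: square 10^2 = 100 ≡ 31 (mod 69).
  bit 3 = 1: square 31^2 = 961 ≡ 64; bit is 1, so multiply 64·10 = 640 ≡ 19 (mod 69).
Final value: 10^5 ≡ 19 (mod 69).

Final answer: 19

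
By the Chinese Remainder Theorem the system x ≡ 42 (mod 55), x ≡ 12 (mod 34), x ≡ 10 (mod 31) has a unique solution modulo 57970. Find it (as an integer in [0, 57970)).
The moduli 55, 34, 31 are pairwise coprime, so by the CRT there is a unique solution mod 55·34·31 = 57970.
Solve by successive substitution. Start with x ≡ 42 (mod 55).
  Combine with x ≡ 12 (mod 34): write x = 42 + 55·t and require 42 + 55·t ≡ 12 (mod 34), i.e. 55·t ≡ 12 − 42 ≡ 4 (mod 34). Since 55^(−1) ≡ 13 (mod 34) (55 ≡ 21 (mod 34)), t ≡ 13·4 ≡ 18 (mod 34). So x ≡ 42 + 55·18 = 1032 (mod 1870).
  Combine with x ≡ 10 (mod 31): write x = 1032 + 1870·t and require 1032 + 1870·t ≡ 10 (mod 31), i.e. 1870·t ≡ 10 − 1032 ≡ 1 (mod 31). Since 1870^(−1) ≡ 28 (mod 31) (1870 ≡ 10 (mod 31)), t ≡ 28·1 ≡ 28 (mod 31). So x ≡ 1032 + 1870·28 = 53392 (mod 57970).
Unique solution in [0, 57970): x = 53392.

Final answer: x ≡ 53392 (mod 57970); the representative in [0, 57970) is 53392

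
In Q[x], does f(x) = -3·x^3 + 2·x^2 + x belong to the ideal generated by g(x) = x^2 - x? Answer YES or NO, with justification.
YES

In Q[x] the ideal (g) consists of all multiples of g, so f ∈ (g) iff g | f, i.e. iff the remainder of f on division by g is 0. Divide f by g (g is monic, so eliminate the leading term of the running remainder at each step):
  leading term -3·x^3: subtract (-3·x)·g(x) = -3·x^3 + 3·x^2, leaving -x^2 + x
  leading term -x^2: subtract (-1)·g(x) = -x^2 + x, leaving 0
The remainder is 0, so f(x) = g(x) · h(x) with h(x) = -3·x - 1. Hence g | f, i.e. f ∈ (g).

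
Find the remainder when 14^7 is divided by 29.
Use repeated squaring. Binary(7) = 111. Walk through the bits of the exponent 7 left-to-right: at each bit after the leading one, square the running value, then multiply by 14 if the bit is 1 (always reducing mod 29):
  bit 1 = 1 (leading): start with 14.
  bit 2 = 1: square 14^2 = 196 ≡ 22; bit is 1, so multiply 22·14 = 308 ≡ 18 (mod 29).
  bit 3 = 1: square 18^2 = 324 ≡ 5; bit is 1, so multiply 5·14 = 70 ≡ 12 (mod 29).
Final value: 14^7 ≡ 12 (mod 29).

Final answer: 12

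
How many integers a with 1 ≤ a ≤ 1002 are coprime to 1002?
The number of a ∈ {1, ..., 1002} with gcd(a, 1002) = 1 is by definition Euler's totient φ(1002). φ is multiplicative, with φ(p^e) = p^e − p^(e−1). Factorise 1002 = 2 · 3 · 167. Then
  φ(1002) = (2 − 1) · (3 − 1) · (167 − 1) = 1 · 2 · 166 = 332.
So there are 332 such integers.

Final answer: 332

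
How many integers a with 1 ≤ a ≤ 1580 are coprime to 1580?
624

The number of a ∈ {1, ..., 1580} with gcd(a, 1580) = 1 is by definition Euler's totient φ(1580). φ is multiplicative, with φ(p^e) = p^e − p^(e−1). Factorise 1580 = 2^2 · 5 · 79. Then
  φ(1580) = (2^2 − 2^1) · (5 − 1) · (79 − 1) = 2 · 4 · 78 = 624.
So there are 624 such integers.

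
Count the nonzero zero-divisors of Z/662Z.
Z/662Z has 331 nonzero zero-divisors

In Z/662Z each nonzero element is either a unit (gcd with 662 is 1) or a zero-divisor (gcd > 1). The number of units is φ(662): factorise 662 = 2 · 331, so φ(662) = (2 − 1) · (331 − 1) = 1 · 330 = 330. The nonzero elements number 662 − 1 = 661. Hence the nonzero zero-divisors number 661 − 330 = 331.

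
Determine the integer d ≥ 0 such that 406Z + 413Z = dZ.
(406, 413) = (7); d = 7

In the PID Z, (a, b) is generated by gcd(a, b). Compute gcd(413, 406) with the extended Euclidean algorithm, tracking rows (r, s, t) with s·413 + t·406 = r:
  row A: (413, 1, 0)   [1·413 + 0·406 = 413]
  row B: (406, 0, 1)   [0·413 + 1·406 = 406]
  413 = 1·406 + 7   → row C = row A − 1·row B = (7, 1, −1)   [check: 1·413 − 1·406 = 7]
  406 = 58·7 + 0   → remainder 0, stop. gcd = 7 (last nonzero row C).
So gcd(406, 413) = 7, with Bézout identity 1·413 − 1·406 = 7. Containment (⊇): the Bézout identity exhibits 7 as an element of (406, 413), giving (7) ⊆ (406, 413). Containment (⊆): since 7 | 406 and 7 | 413 (406 = 7·58, 413 = 7·59), every Z-linear combination of 406 and 413 is divisible by 7, so (406, 413) ⊆ (7). Therefore (406, 413) = (7), d = 7.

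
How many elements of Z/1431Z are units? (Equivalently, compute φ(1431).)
Z/1431Z has φ(1431) = 936 units

An element a ∈ Z/1431Z is a unit iff gcd(a, 1431) = 1, so the number of units is φ(1431). φ is multiplicative, with φ(p^e) = p^e − p^(e−1). Factorise 1431 = 3^3 · 53. Then
  φ(1431) = (3^3 − 3^2) · (53 − 1) = 18 · 52 = 936.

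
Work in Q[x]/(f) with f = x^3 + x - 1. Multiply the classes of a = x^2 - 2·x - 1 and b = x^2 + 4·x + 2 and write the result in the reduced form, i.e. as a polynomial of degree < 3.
First multiply in Q[x] without reducing: a · b = x^4 + 2·x^3 - 7·x^2 - 8·x - 2. Now divide by f(x) = x^3 + x - 1, eliminating the leading term at each step:
  leading term x^4: subtract (x)·f(x) = x^4 + x^2 - x, leaving 2·x^3 - 8·x^2 - 7·x - 2
  leading term 2·x^3: subtract (2)·f(x) = 2·x^3 + 2·x - 2, leaving -8·x^2 - 9·x
The degree is now < 3, so this is the remainder. Hence a · b ≡ -8·x^2 - 9·x in Q[x]/(f).

Final answer: a · b ≡ -8·x^2 - 9·x (mod f(x))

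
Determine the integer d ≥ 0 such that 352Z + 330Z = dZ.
(352, 330) = (22); d = 22

In the PID Z, (a, b) is generated by gcd(a, b). Compute gcd(352, 330) with the extended Euclidean algorithm, tracking rows (r, s, t) with s·352 + t·330 = r:
  row A: (352, 1, 0)   [1·352 + 0·330 = 352]
  row B: (330, 0, 1)   [0·352 + 1·330 = 330]
  352 = 1·330 + 22   → row C = row A − 1·row B = (22, 1, −1)   [check: 1·352 − 1·330 = 22]
  330 = 15·22 + 0   → remainder 0, stop. gcd = 22 (last nonzero row C).
So gcd(352, 330) = 22, with Bézout identity 1·352 − 1·330 = 22. Containment (⊇): the Bézout identity exhibits 22 as an element of (352, 330), giving (22) ⊆ (352, 330). Containment (⊆): since 22 | 352 and 22 | 330 (352 = 22·16, 330 = 22·15), every Z-linear combination of 352 and 330 is divisible by 22, so (352, 330) ⊆ (22). Therefore (352, 330) = (22), d = 22.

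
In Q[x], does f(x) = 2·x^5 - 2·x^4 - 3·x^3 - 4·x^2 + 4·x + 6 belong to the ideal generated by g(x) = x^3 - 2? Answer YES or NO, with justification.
In Q[x] the ideal (g) consists of all multiples of g, so f ∈ (g) iff g | f, i.e. iff the remainder of f on division by g is 0. Divide f by g (g is monic, so eliminate the leading term of the running remainder at each step):
  leading term 2·x^5: subtract (2·x^2)·g(x) = 2·x^5 - 4·x^2, leaving -2·x^4 - 3·x^3 + 4·x + 6
  leading term -2·x^4: subtract (-2·x)·g(x) = -2·x^4 + 4·x, leaving 6 - 3·x^3
  leading term -3·x^3: subtract (-3)·g(x) = 6 - 3·x^3, leaving 0
The remainder is 0, so f(x) = g(x) · h(x) with h(x) = 2·x^2 - 2·x - 3. Hence g | f, i.e. f ∈ (g).

Final answer: YES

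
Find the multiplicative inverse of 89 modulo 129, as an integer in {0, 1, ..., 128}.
Apply the extended Euclidean algorithm to (129, 89), tracking rows (r, s, t) with s·129 + t·89 = r. Each division r_prev = q·r_cur + r_new produces the new row as (previous row) − q·(current row):
  row A: (129, 1, 0)   [1·129 + 0·89 = 129]
  row B: (89, 0, 1)   [0·129 + 1·89 = 89]
  129 = 1·89 + 40   → row C = row A − 1·row B = (40, 1, −1)   [check: 1·129 − 1·89 = 40]
  89 = 2·40 + 9   → row D = row B − 2·row C = (9, −2, 3)   [check: −2·129 + 3·89 = 9]
  40 = 4·9 + 4   → row E = row C − 4·row D = (4, 9, −13)   [check: 9·129 − 13·89 = 4]
  9 = 2·4 + 1   → row F = row D − 2·row E = (1, −20, 29)   [check: −20·129 + 29·89 = 1]
  4 = 4·1 + 0   → remainder 0, stop. gcd = 1 (last nonzero row F).
The gcd is 1, so 89 is invertible mod 129. The last nonzero row gives −20·129 + 29·89 = 1, so t = 29. So 89^(−1) ≡ 29 (mod 129). Verify: 89 · 29 = 2581 ≡ 1 (mod 129). ✓

Final answer: 89^(−1) ≡ 29 (mod 129)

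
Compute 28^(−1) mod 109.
Apply the extended Euclidean algorithm to (109, 28), tracking rows (r, s, t) with s·109 + t·28 = r. Each division r_prev = q·r_cur + r_new produces the new row as (previous row) − q·(current row):
  row A: (109, 1, 0)   [1·109 + 0·28 = 109]
  row B: (28, 0, 1)   [0·109 + 1·28 = 28]
  109 = 3·28 + 25   → row C = row A − 3·row B = (25, 1, −3)   [check: 1·109 − 3·28 = 25]
  28 = 1·25 + 3   → row D = row B − 1·row C = (3, −1, 4)   [check: −1·109 + 4·28 = 3]
  25 = 8·3 + 1   → row E = row C − 8·row D = (1, 9, −35)   [check: 9·109 − 35·28 = 1]
  3 = 3·1 + 0   → remainder 0, stop. gcd = 1 (last nonzero row E).
The gcd is 1, so 28 is invertible mod 109. The last nonzero row gives 9·109 − 35·28 = 1, so t = −35. So 28^(−1) ≡ −35 ≡ 74 (mod 109). Verify: 28 · 74 = 2072 ≡ 1 (mod 109). ✓

Final answer: 28^(−1) ≡ 74 (mod 109)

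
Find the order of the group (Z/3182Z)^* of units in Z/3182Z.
(Z/3182Z)^* consists of the classes a with gcd(a, 3182) = 1, so its order is φ(3182). φ is multiplicative, with φ(p^e) = p^e − p^(e−1). Factorise 3182 = 2 · 37 · 43. Then
  φ(3182) = (2 − 1) · (37 − 1) · (43 − 1) = 1 · 36 · 42 = 1512.
Thus |(Z/3182Z)^*| = 1512.

Final answer: |(Z/3182Z)^*| = 1512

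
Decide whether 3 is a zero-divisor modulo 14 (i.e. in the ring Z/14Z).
gcd(3, 14) = 1, so 3 is a unit in Z/14Z (it has a multiplicative inverse). A unit cannot be a zero-divisor: if 3·b ≡ 0 then multiplying both sides by 3^(−1) gives b ≡ 0. So 3 is not a zero-divisor.

Final answer: NO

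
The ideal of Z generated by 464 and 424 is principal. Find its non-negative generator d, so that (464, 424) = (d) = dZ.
In the PID Z, (a, b) is generated by gcd(a, b). Compute gcd(464, 424) with the extended Euclidean algorithm, tracking rows (r, s, t) with s·464 + t·424 = r:
  row A: (464, 1, 0)   [1·464 + 0·424 = 464]
  row B: (424, 0, 1)   [0·464 + 1·424 = 424]
  464 = 1·424 + 40   → row C = row A − 1·row B = (40, 1, −1)   [check: 1·464 − 1·424 = 40]
  424 = 10·40 + 24   → row D = row B − 10·row C = (24, −10, 11)   [check: −10·464 + 11·424 = 24]
  40 = 1·24 + 16   → row E = row C − 1·row D = (16, 11, −12)   [check: 11·464 − 12·424 = 16]
  24 = 1·16 + 8   → row F = row D − 1·row E = (8, −21, 23)   [check: −21·464 + 23·424 = 8]
  16 = 2·8 + 0   → remainder 0, stop. gcd = 8 (last nonzero row F).
So gcd(464, 424) = 8, with Bézout identity −21·464 + 23·424 = 8. Containment (⊇): the Bézout identity exhibits 8 as an element of (464, 424), giving (8) ⊆ (464, 424). Containment (⊆): since 8 | 464 and 8 | 424 (464 = 8·58, 424 = 8·53), every Z-linear combination of 464 and 424 is divisible by 8, so (464, 424) ⊆ (8). Therefore (464, 424) = (8), d = 8.

Final answer: (464, 424) = (8); d = 8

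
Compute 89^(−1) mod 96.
89^(−1) ≡ 41 (mod 96)

Apply the extended Euclidean algorithm to (96, 89), tracking rows (r, s, t) with s·96 + t·89 = r. Each division r_prev = q·r_cur + r_new produces the new row as (previous row) − q·(current row):
  row A: (96, 1, 0)   [1·96 + 0·89 = 96]
  row B: (89, 0, 1)   [0·96 + 1·89 = 89]
  96 = 1·89 + 7   → row C = row A − 1·row B = (7, 1, −1)   [check: 1·96 − 1·89 = 7]
  89 = 12·7 + 5   → row D = row B − 12·row C = (5, −12, 13)   [check: −12·96 + 13·89 = 5]
  7 = 1·5 + 2   → row E = row C − 1·row D = (2, 13, −14)   [check: 13·96 − 14·89 = 2]
  5 = 2·2 + 1   → row F = row D − 2·row E = (1, −38, 41)   [check: −38·96 + 41·89 = 1]
  2 = 2·1 + 0   → remainder 0, stop. gcd = 1 (last nonzero row F).
The gcd is 1, so 89 is invertible mod 96. The last nonzero row gives −38·96 + 41·89 = 1, so t = 41. So 89^(−1) ≡ 41 (mod 96). Verify: 89 · 41 = 3649 ≡ 1 (mod 96). ✓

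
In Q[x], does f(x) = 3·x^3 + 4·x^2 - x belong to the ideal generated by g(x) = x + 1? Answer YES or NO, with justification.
NO

In Q[x] the ideal (g) consists of all multiples of g, so f ∈ (g) iff g | f, i.e. iff the remainder of f on division by g is 0. Divide f by g (g is monic, so eliminate the leading term of the running remainder at each step):
  leading term 3·x^3: subtract (3·x^2)·g(x) = 3·x^3 + 3·x^2, leaving x^2 - x
  leading term x^2: subtract (x)·g(x) = x^2 + x, leaving -2·x
  leading term -2·x: subtract (-2)·g(x) = -2·x - 2, leaving 2
The remainder r(x) = 2 ≠ 0 (and deg r < deg g), so g ∤ f, i.e. f ∉ (g).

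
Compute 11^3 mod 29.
26

Use repeated squaring. Binary(3) = 11. Walk through the bits of the exponent 3 left-to-right: at each bit after the leading one, square the running value, then multiply by 11 if the bit is 1 (always reducing mod 29):
  bit 1 = 1 (leading): start with 11.
  bit 2 = 1: square 11^2 = 121 ≡ 5; bit is 1, so multiply 5·11 = 55 ≡ 26 (mod 29).
Final value: 11^3 ≡ 26 (mod 29).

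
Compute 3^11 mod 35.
12

Use repeated squaring. Binary(11) = 1011. Walk through the bits of the exponent 11 left-to-right: at each bit after the leading one, square the running value, then multiply by 3 if the bit is 1 (always reducing mod 35):
  bit 1 = 1 (leading): start with 3.
  bit 2 = 0: square 3^2 = 9 (mod 35).
  bit 3 = 1: square 9^2 = 81 ≡ 11; bit is 1, so multiply 11·3 = 33 (mod 35).
  bit 4 = 1: square 33^2 = 1089 ≡ 4; bit is 1, so multiply 4·3 = 12 (mod 35).
Final value: 3^11 ≡ 12 (mod 35).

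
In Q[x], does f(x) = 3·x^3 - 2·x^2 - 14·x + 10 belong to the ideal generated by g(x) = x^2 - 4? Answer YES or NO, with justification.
In Q[x] the ideal (g) consists of all multiples of g, so f ∈ (g) iff g | f, i.e. iff the remainder of f on division by g is 0. Divide f by g (g is monic, so eliminate the leading term of the running remainder at each step):
  leading term 3·x^3: subtract (3·x)·g(x) = 3·x^3 - 12·x, leaving -2·x^2 - 2·x + 10
  leading term -2·x^2: subtract (-2)·g(x) = 8 - 2·x^2, leaving 2 - 2·x
The remainder r(x) = 2 - 2·x ≠ 0 (and deg r < deg g), so g ∤ f, i.e. f ∉ (g).

Final answer: NO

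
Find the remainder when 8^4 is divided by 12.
Use repeated squaring. Binary(4) = 100. Walk through the bits of the exponent 4 left-to-right: at each bit after the leading one, square the running value, then multiply by 8 if the bit is 1 (always reducing mod 12):
  bit 1 = 1 (leading): start with 8.
  bit 2 = 0: square 8^2 = 64 ≡ 4 (mod 12).
  bit 3 = 0: square 4^2 = 16 ≡ 4 (mod 12).
Final value: 8^4 ≡ 4 (mod 12).

Final answer: 4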